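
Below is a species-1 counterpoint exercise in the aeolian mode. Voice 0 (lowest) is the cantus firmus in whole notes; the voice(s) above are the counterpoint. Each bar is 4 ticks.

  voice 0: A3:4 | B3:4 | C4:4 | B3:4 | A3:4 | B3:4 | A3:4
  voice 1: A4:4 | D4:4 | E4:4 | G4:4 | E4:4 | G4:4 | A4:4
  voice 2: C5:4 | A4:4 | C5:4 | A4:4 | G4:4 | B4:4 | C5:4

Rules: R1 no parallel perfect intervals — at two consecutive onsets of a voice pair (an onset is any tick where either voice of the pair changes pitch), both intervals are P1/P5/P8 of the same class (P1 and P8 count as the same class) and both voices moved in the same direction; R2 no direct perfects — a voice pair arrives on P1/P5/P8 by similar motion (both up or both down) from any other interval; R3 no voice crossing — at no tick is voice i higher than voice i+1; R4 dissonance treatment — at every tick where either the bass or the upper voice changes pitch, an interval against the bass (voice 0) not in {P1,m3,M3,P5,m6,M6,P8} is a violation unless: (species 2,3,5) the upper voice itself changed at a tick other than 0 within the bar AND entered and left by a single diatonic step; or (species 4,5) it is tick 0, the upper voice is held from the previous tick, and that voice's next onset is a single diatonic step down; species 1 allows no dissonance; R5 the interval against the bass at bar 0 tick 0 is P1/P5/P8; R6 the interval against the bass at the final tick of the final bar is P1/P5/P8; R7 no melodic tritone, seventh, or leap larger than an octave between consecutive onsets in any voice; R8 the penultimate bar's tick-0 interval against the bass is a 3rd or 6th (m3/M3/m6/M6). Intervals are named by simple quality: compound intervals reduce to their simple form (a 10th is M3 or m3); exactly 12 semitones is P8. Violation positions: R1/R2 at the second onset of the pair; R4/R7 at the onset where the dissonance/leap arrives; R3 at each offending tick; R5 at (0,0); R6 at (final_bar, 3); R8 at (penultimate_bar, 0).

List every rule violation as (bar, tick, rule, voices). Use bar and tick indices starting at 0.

(0, 0, R5, (0, 2))
(1, 0, R2, (1, 2))
(1, 0, R4, (0, 2))
(2, 0, R2, (0, 2))
(3, 0, R4, (0, 2))
(4, 0, R2, (0, 1))
(4, 0, R4, (0, 2))
(5, 0, R2, (0, 2))
(5, 0, R8, (0, 2))
(6, 3, R6, (0, 2))

bar 0: v0=A3 v1=A4 v2=C5 downbeat m3
bar 1: v0=B3 v1=D4 v2=A4 downbeat m7
bar 2: v0=C4 v1=E4 v2=C5 downbeat P8
bar 3: v0=B3 v1=G4 v2=A4 downbeat m7
bar 4: v0=A3 v1=E4 v2=G4 downbeat m7
bar 5: v0=B3 v1=G4 v2=B4 downbeat P8
bar 6: v0=A3 v1=A4 v2=C5 downbeat m3
  -> R5 @ bar 0 tick 0 v(0, 2): opens on m3
  -> R2 @ bar 1 tick 0 v(1, 2): A4/C5 m3 -> D4/A4 P5 similar
  -> R4 @ bar 1 tick 0 v(0, 2): B3/A4 m7 untreated
  -> R2 @ bar 2 tick 0 v(0, 2): B3/A4 m7 -> C4/C5 P8 similar
  -> R4 @ bar 3 tick 0 v(0, 2): B3/A4 m7 untreated
  -> R2 @ bar 4 tick 0 v(0, 1): B3/G4 m6 -> A3/E4 P5 similar
  -> R4 @ bar 4 tick 0 v(0, 2): A3/G4 m7 untreated
  -> R2 @ bar 5 tick 0 v(0, 2): A3/G4 m7 -> B3/B4 P8 similar
  -> R8 @ bar 5 tick 0 v(0, 2): penult P8 not 3rd/6th
  -> R6 @ bar 6 tick 3 v(0, 2): closes on m3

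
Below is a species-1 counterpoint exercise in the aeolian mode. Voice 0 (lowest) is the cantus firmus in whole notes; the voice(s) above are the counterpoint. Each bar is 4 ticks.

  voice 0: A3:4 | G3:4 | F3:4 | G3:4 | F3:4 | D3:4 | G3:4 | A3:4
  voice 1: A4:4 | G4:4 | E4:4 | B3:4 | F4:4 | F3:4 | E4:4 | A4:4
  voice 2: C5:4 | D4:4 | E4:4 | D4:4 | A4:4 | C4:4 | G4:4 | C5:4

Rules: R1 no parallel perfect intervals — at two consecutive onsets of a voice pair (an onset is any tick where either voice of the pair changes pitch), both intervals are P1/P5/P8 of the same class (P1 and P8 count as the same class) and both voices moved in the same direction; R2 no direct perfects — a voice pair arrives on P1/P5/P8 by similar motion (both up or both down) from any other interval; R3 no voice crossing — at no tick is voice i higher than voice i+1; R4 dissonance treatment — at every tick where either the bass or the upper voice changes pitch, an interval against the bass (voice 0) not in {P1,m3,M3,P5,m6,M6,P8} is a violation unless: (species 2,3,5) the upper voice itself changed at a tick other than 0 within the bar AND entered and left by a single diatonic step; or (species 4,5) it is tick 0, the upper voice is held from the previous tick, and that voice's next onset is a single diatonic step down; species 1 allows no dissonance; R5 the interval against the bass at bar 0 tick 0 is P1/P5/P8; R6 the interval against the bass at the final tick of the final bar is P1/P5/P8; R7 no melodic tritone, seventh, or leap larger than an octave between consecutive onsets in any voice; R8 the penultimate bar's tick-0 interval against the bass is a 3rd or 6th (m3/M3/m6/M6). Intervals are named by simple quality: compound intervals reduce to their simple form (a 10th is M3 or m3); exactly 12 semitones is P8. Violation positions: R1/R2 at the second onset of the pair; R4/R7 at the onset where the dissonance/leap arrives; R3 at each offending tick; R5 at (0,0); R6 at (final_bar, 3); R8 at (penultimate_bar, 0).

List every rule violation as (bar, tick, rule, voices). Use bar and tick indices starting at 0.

bar 0: v0=A3 v1=A4 v2=C5 downbeat m3
bar 1: v0=G3 v1=G4 v2=D4 downbeat P5
bar 2: v0=F3 v1=E4 v2=E4 downbeat M7
bar 3: v0=G3 v1=B3 v2=D4 downbeat P5
bar 4: v0=F3 v1=F4 v2=A4 downbeat M3
bar 5: v0=D3 v1=F3 v2=C4 downbeat m7
bar 6: v0=G3 v1=E4 v2=G4 downbeat P8
bar 7: v0=A3 v1=A4 v2=C5 downbeat m3
  -> R5 @ bar 0 tick 0 v(0, 2): opens on m3
  -> R1 @ bar 1 tick 0 v(0, 1): A3/A4 P8 -> G3/G4 P8 similar
  -> R2 @ bar 1 tick 0 v(0, 2): A3/C5 m3 -> G3/D4 P5 similar
  -> R3 @ bar 1 tick 0 v(1, 2): G4 above D4
  -> R7 @ bar 1 tick 0 v(2,): C5->D4 leap 10st
  -> R3 @ bar 1 tick 1 v(1, 2): G4 above D4
  -> R3 @ bar 1 tick 2 v(1, 2): G4 above D4
  -> R3 @ bar 1 tick 3 v(1, 2): G4 above D4
  -> R4 @ bar 2 tick 0 v(0, 1): F3/E4 M7 untreated
  -> R4 @ bar 2 tick 0 v(0, 2): F3/E4 M7 untreated
  -> R7 @ bar 4 tick 0 v(1,): B3->F4 leap 6st
  -> R2 @ bar 5 tick 0 v(1, 2): F4/A4 M3 -> F3/C4 P5 similar
  -> R4 @ bar 5 tick 0 v(0, 2): D3/C4 m7 untreated
  -> R2 @ bar 6 tick 0 v(0, 2): D3/C4 m7 -> G3/G4 P8 similar
  -> R7 @ bar 6 tick 0 v(1,): F3->E4 leap 11st
  -> R8 @ bar 6 tick 0 v(0, 2): penult P8 not 3rd/6th
  -> R2 @ bar 7 tick 0 v(0, 1): G3/E4 M6 -> A3/A4 P8 similar
  -> R6 @ bar 7 tick 3 v(0, 2): closes on m3

(0, 0, R5, (0, 2))
(1, 0, R1, (0, 1))
(1, 0, R2, (0, 2))
(1, 0, R3, (1, 2))
(1, 0, R7, (2,))
(1, 1, R3, (1, 2))
(1, 2, R3, (1, 2))
(1, 3, R3, (1, 2))
(2, 0, R4, (0, 1))
(2, 0, R4, (0, 2))
(4, 0, R7, (1,))
(5, 0, R2, (1, 2))
(5, 0, R4, (0, 2))
(6, 0, R2, (0, 2))
(6, 0, R7, (1,))
(6, 0, R8, (0, 2))
(7, 0, R2, (0, 1))
(7, 3, R6, (0, 2))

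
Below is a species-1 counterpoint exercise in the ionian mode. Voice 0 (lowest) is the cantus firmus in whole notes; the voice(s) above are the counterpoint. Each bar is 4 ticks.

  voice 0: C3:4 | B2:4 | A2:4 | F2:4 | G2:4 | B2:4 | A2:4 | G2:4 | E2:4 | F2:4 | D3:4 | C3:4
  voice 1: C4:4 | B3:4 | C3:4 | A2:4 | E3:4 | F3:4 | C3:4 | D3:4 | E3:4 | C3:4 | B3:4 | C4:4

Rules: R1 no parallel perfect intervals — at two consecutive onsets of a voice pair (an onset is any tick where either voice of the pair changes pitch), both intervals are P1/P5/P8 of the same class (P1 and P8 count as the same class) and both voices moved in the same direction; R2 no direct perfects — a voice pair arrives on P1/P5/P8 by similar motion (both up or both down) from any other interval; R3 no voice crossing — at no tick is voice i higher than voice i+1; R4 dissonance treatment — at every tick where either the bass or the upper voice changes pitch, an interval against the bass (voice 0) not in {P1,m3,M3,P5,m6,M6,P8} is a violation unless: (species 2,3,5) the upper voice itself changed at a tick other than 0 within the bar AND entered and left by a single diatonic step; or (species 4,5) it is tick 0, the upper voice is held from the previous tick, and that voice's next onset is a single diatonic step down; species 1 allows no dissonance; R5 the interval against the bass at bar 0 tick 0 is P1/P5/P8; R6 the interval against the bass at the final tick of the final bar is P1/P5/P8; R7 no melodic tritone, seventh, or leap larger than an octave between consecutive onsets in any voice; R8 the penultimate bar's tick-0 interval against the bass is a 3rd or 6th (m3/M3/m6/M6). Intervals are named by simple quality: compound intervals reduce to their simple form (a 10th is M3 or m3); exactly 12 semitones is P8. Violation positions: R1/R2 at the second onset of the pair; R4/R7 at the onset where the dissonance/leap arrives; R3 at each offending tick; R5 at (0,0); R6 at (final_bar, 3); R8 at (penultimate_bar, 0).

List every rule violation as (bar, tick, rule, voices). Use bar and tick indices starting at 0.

bar 0: v0=C3 v1=C4 downbeat P8
bar 1: v0=B2 v1=B3 downbeat P8
bar 2: v0=A2 v1=C3 downbeat m3
bar 3: v0=F2 v1=A2 downbeat M3
bar 4: v0=G2 v1=E3 downbeat M6
bar 5: v0=B2 v1=F3 downbeat TT
bar 6: v0=A2 v1=C3 downbeat m3
bar 7: v0=G2 v1=D3 downbeat P5
bar 8: v0=E2 v1=E3 downbeat P8
bar 9: v0=F2 v1=C3 downbeat P5
bar 10: v0=D3 v1=B3 downbeat M6
bar 11: v0=C3 v1=C4 downbeat P8
  -> R1 @ bar 1 tick 0 v(0, 1): C3/C4 P8 -> B2/B3 P8 similar
  -> R7 @ bar 2 tick 0 v(1,): B3->C3 leap 11st
  -> R4 @ bar 5 tick 0 v(0, 1): B2/F3 TT untreated
  -> R7 @ bar 10 tick 0 v(1,): C3->B3 leap 11st

(1, 0, R1, (0, 1))
(2, 0, R7, (1,))
(5, 0, R4, (0, 1))
(10, 0, R7, (1,))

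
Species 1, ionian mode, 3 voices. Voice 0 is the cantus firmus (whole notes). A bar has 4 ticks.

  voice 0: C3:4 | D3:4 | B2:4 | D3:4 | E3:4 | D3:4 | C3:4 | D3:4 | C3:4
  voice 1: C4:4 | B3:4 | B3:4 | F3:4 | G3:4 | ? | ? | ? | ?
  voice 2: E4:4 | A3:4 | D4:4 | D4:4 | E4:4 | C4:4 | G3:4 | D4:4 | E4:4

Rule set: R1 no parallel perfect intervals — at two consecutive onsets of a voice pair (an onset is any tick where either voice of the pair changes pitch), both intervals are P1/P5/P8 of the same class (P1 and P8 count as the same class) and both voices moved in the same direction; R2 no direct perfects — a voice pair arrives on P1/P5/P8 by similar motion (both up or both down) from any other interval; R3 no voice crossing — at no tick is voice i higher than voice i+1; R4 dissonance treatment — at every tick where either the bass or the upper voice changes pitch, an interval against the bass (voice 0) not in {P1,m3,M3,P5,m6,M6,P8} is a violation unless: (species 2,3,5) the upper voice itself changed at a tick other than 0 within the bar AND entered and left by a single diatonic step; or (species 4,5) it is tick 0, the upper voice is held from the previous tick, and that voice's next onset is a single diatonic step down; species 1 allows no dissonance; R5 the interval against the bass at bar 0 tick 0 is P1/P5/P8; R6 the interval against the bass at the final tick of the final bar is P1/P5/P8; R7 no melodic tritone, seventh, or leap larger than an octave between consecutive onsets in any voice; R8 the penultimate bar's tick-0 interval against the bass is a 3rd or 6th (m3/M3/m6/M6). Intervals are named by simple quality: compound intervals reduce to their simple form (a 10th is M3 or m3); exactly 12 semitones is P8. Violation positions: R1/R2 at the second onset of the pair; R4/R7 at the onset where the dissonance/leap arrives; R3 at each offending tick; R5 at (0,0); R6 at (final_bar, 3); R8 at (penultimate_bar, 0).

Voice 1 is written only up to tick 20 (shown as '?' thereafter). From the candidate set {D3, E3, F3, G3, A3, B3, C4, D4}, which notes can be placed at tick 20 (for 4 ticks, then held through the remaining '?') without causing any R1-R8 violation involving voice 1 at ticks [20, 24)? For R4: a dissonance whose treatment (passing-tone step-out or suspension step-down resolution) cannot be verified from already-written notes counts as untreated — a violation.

D3: violates R2
E3: violates R4
F3: violates R2
G3: violates R4
A3: legal
B3: legal
C4: violates R4
D4: violates R3

{A3, B3}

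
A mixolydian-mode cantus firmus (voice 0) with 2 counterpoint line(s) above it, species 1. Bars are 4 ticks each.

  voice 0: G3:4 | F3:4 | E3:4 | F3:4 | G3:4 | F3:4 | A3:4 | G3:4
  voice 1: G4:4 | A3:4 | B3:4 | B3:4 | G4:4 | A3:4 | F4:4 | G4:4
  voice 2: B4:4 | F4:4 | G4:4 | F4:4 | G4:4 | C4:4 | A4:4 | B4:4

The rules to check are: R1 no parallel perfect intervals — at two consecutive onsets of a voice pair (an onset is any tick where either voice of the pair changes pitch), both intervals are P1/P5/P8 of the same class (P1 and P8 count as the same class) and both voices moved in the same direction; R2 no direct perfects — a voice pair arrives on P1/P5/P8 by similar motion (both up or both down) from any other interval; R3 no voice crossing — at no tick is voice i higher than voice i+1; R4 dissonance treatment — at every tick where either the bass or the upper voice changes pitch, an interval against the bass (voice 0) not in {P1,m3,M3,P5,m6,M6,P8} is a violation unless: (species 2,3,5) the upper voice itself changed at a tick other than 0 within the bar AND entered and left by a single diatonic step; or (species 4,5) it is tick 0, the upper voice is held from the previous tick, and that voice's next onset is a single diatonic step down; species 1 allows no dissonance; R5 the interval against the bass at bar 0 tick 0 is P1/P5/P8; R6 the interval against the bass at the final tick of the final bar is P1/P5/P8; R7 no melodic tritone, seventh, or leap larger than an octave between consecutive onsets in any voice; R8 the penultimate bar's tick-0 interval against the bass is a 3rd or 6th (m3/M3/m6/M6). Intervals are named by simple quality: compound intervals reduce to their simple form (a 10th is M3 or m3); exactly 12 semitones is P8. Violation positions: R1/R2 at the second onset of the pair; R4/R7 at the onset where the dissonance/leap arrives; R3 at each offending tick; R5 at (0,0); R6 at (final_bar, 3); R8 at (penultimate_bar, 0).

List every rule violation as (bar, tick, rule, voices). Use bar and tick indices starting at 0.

bar 0: v0=G3 v1=G4 v2=B4 downbeat M3
bar 1: v0=F3 v1=A3 v2=F4 downbeat P8
bar 2: v0=E3 v1=B3 v2=G4 downbeat m3
bar 3: v0=F3 v1=B3 v2=F4 downbeat P8
bar 4: v0=G3 v1=G4 v2=G4 downbeat P8
bar 5: v0=F3 v1=A3 v2=C4 downbeat P5
bar 6: v0=A3 v1=F4 v2=A4 downbeat P8
bar 7: v0=G3 v1=G4 v2=B4 downbeat M3
  -> R5 @ bar 0 tick 0 v(0, 2): opens on M3
  -> R2 @ bar 1 tick 0 v(0, 2): G3/B4 M3 -> F3/F4 P8 similar
  -> R7 @ bar 1 tick 0 v(1,): G4->A3 leap 10st
  -> R7 @ bar 1 tick 0 v(2,): B4->F4 leap 6st
  -> R4 @ bar 3 tick 0 v(0, 1): F3/B3 TT untreated
  -> R1 @ bar 4 tick 0 v(0, 2): F3/F4 P8 -> G3/G4 P8 similar
  -> R2 @ bar 4 tick 0 v(0, 1): F3/B3 TT -> G3/G4 P8 similar
  -> R2 @ bar 4 tick 0 v(1, 2): B3/F4 TT -> G4/G4 P1 similar
  -> R2 @ bar 5 tick 0 v(0, 2): G3/G4 P8 -> F3/C4 P5 similar
  -> R7 @ bar 5 tick 0 v(1,): G4->A3 leap 10st
  -> R2 @ bar 6 tick 0 v(0, 2): F3/C4 P5 -> A3/A4 P8 similar
  -> R8 @ bar 6 tick 0 v(0, 2): penult P8 not 3rd/6th
  -> R6 @ bar 7 tick 3 v(0, 2): closes on M3

(0, 0, R5, (0, 2))
(1, 0, R2, (0, 2))
(1, 0, R7, (1,))
(1, 0, R7, (2,))
(3, 0, R4, (0, 1))
(4, 0, R1, (0, 2))
(4, 0, R2, (0, 1))
(4, 0, R2, (1, 2))
(5, 0, R2, (0, 2))
(5, 0, R7, (1,))
(6, 0, R2, (0, 2))
(6, 0, R8, (0, 2))
(7, 3, R6, (0, 2))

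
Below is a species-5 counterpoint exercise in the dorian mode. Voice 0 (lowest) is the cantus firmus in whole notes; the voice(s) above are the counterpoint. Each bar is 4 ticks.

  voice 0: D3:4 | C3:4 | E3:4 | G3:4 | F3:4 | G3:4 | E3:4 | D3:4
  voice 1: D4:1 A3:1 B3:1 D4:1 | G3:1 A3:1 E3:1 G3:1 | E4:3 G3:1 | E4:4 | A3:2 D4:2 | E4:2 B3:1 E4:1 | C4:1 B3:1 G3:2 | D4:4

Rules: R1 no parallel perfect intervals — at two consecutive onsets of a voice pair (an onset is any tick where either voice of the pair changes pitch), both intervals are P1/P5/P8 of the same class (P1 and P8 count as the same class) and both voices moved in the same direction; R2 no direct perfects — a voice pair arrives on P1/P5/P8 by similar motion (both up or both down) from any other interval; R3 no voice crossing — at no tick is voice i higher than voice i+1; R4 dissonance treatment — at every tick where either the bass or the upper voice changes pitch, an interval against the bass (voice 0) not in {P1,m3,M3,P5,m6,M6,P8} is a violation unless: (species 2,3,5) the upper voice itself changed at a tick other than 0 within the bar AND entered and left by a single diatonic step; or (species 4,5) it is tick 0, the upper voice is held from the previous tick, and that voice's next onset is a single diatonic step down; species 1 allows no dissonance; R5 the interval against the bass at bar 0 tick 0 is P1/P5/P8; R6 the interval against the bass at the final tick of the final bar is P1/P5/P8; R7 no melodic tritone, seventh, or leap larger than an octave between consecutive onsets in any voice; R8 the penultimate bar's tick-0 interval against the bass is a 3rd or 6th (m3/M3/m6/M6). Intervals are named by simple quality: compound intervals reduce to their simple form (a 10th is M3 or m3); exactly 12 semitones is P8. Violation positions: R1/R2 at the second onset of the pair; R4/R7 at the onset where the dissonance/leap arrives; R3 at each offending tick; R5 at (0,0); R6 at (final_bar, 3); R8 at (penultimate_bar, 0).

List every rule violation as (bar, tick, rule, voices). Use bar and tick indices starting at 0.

bar 0: v0=D3 v1=D4 downbeat P8
bar 1: v0=C3 v1=G3 downbeat P5
bar 2: v0=E3 v1=E4 downbeat P8
bar 3: v0=G3 v1=E4 downbeat M6
bar 4: v0=F3 v1=A3 downbeat M3
bar 5: v0=G3 v1=E4 downbeat M6
bar 6: v0=E3 v1=C4 downbeat m6
bar 7: v0=D3 v1=D4 downbeat P8
  -> R2 @ bar 1 tick 0 v(0, 1): D3/D4 P8 -> C3/G3 P5 similar
  -> R2 @ bar 2 tick 0 v(0, 1): C3/G3 P5 -> E3/E4 P8 similar

(1, 0, R2, (0, 1))
(2, 0, R2, (0, 1))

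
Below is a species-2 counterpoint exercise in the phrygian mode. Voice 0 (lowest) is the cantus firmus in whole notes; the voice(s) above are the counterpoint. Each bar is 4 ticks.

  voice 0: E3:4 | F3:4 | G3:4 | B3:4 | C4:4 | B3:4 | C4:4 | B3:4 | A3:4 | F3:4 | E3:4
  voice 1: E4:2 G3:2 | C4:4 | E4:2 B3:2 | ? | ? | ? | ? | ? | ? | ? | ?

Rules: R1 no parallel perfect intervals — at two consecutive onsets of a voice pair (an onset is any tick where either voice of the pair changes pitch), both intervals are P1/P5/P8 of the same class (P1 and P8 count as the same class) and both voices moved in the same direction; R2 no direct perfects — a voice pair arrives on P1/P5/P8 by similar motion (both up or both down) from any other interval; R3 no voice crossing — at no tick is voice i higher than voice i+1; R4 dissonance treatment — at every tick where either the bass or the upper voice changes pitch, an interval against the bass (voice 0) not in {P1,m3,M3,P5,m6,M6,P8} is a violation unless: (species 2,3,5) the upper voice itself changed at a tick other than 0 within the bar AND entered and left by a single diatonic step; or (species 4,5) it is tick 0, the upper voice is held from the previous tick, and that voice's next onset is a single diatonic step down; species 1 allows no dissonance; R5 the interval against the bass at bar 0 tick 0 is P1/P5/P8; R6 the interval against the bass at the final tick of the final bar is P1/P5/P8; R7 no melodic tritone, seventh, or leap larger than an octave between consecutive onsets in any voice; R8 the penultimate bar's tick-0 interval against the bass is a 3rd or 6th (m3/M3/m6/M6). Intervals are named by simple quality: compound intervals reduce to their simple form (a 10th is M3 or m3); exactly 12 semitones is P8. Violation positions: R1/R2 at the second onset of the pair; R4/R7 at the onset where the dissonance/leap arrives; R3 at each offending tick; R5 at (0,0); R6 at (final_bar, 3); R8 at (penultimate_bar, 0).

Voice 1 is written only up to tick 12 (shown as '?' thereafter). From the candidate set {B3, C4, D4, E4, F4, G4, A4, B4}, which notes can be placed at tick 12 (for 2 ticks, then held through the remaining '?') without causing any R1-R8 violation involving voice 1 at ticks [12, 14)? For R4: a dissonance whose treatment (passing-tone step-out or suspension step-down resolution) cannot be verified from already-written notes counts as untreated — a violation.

{B3, D4, G4}

B3: legal
C4: violates R4
D4: legal
E4: violates R4
F4: violates R4,R7
G4: legal
A4: violates R4,R7
B4: violates R2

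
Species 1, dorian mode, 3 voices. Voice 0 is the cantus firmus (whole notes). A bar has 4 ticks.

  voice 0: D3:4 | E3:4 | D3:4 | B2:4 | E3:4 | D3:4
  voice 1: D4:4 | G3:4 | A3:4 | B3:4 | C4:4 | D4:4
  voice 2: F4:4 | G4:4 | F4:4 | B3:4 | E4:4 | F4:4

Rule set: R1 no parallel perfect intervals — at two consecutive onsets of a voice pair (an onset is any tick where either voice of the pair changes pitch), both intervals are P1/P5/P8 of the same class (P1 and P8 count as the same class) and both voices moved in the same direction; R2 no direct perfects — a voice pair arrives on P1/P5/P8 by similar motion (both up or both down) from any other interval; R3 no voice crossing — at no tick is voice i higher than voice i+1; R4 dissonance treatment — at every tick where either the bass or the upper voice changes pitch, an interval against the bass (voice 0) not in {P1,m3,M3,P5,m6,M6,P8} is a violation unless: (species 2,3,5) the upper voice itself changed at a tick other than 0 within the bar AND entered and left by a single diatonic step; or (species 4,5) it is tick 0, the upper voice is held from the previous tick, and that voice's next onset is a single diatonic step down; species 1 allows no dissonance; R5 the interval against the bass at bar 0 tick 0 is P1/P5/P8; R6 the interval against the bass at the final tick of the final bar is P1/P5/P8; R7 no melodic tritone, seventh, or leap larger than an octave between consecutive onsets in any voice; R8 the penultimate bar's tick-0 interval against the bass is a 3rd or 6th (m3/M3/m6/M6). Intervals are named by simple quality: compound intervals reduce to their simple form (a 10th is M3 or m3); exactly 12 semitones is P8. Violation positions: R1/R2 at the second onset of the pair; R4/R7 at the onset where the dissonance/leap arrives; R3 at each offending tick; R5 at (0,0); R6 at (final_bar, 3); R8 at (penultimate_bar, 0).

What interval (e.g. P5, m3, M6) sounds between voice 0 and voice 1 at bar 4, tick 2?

m6

voice 0=E3 voice 1=C4 -> m6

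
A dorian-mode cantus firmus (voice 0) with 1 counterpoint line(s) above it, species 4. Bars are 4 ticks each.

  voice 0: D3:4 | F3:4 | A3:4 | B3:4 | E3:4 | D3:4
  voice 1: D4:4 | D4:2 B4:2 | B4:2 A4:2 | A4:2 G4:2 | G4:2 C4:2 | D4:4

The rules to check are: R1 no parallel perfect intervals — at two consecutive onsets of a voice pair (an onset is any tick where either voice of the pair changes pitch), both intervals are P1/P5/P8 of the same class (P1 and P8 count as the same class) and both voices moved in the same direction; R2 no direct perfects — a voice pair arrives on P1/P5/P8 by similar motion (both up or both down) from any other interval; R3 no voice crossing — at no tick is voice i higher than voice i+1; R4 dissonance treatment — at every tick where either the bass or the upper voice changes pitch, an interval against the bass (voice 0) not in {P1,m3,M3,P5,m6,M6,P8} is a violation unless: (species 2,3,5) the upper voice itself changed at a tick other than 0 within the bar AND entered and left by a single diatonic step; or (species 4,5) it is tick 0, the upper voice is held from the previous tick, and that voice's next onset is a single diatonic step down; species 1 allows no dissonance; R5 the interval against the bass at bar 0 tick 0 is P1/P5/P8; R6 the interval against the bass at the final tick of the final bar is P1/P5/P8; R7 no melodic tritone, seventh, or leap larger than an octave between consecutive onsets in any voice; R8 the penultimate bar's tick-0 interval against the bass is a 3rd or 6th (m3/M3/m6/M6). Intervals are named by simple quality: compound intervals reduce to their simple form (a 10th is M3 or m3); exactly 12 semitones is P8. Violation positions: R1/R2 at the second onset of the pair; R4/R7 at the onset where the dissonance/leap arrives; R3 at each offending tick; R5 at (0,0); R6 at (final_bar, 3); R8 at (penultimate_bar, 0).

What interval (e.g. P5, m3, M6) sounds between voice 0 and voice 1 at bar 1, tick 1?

M6

voice 0=F3 voice 1=D4 -> M6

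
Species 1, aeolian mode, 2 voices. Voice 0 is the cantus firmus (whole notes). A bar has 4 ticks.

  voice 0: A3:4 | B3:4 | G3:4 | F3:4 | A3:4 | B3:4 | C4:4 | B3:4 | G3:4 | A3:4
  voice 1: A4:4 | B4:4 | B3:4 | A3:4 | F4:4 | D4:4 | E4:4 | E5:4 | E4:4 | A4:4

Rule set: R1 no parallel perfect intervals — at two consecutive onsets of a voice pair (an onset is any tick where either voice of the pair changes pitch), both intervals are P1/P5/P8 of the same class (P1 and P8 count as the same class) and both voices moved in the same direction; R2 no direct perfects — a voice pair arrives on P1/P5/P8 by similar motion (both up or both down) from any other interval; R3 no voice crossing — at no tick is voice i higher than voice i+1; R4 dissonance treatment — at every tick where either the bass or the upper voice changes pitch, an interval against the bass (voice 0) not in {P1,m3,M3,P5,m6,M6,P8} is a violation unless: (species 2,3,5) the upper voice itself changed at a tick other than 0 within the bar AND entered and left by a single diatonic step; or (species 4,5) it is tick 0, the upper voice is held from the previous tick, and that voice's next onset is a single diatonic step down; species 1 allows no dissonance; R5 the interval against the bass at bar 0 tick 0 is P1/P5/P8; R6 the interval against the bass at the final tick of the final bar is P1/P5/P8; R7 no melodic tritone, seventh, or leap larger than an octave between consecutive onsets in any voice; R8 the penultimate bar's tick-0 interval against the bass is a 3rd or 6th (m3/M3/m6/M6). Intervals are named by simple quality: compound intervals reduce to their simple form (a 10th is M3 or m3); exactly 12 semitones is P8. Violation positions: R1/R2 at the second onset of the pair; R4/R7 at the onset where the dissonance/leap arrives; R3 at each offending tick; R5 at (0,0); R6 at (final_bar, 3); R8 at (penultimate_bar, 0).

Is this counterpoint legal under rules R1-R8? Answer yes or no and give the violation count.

No (3 violations)

bar 0: v0=A3 v1=A4 (P8)
bar 1: v0=B3 v1=B4 (P8)
bar 2: v0=G3 v1=B3 (M3)
bar 3: v0=F3 v1=A3 (M3)
bar 4: v0=A3 v1=F4 (m6)
bar 5: v0=B3 v1=D4 (m3)
bar 6: v0=C4 v1=E4 (M3)
bar 7: v0=B3 v1=E5 (P4)
bar 8: v0=G3 v1=E4 (M6)
bar 9: v0=A3 v1=A4 (P8)
  R1 @ bar1.0: A3/A4 P8 -> B3/B4 P8 similar
  R4 @ bar7.0: B3/E5 P4 untreated
  R2 @ bar9.0: G3/E4 M6 -> A3/A4 P8 similar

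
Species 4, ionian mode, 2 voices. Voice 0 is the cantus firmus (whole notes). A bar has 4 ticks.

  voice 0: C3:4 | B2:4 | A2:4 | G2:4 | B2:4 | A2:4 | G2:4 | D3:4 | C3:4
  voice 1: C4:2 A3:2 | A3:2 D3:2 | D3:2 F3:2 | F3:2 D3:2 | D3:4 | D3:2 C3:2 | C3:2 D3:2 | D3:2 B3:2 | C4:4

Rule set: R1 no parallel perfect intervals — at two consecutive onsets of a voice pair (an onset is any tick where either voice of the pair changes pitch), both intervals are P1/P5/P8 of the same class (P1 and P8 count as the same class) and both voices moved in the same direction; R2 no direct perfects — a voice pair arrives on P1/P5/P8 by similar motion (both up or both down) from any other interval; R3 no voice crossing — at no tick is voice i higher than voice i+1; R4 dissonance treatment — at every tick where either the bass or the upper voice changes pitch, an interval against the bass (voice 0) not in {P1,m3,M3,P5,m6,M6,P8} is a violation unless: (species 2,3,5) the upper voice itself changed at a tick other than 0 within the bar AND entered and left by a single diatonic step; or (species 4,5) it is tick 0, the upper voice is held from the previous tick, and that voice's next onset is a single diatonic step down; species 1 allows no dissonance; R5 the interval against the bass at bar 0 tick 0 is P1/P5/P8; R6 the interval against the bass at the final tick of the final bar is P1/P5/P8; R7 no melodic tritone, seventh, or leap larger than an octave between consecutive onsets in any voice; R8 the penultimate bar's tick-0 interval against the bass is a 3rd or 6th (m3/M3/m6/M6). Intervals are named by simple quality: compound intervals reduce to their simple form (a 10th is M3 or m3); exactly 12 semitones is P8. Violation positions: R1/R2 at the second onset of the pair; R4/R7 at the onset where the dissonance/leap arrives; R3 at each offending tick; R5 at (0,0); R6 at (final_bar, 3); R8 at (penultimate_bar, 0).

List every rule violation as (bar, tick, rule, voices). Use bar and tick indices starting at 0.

(1, 0, R4, (0, 1))
(2, 0, R4, (0, 1))
(3, 0, R4, (0, 1))
(6, 0, R4, (0, 1))
(7, 0, R8, (0, 1))

bar 0: v0=C3 v1=C4 downbeat P8
bar 1: v0=B2 v1=A3 downbeat m7
bar 2: v0=A2 v1=D3 downbeat P4
bar 3: v0=G2 v1=F3 downbeat m7
bar 4: v0=B2 v1=D3 downbeat m3
bar 5: v0=A2 v1=D3 downbeat P4
bar 6: v0=G2 v1=C3 downbeat P4
bar 7: v0=D3 v1=D3 downbeat P1
bar 8: v0=C3 v1=C4 downbeat P8
  -> R4 @ bar 1 tick 0 v(0, 1): B2/A3 m7 untreated
  -> R4 @ bar 2 tick 0 v(0, 1): A2/D3 P4 untreated
  -> R4 @ bar 3 tick 0 v(0, 1): G2/F3 m7 untreated
  -> R4 @ bar 6 tick 0 v(0, 1): G2/C3 P4 untreated
  -> R8 @ bar 7 tick 0 v(0, 1): penult P1 not 3rd/6th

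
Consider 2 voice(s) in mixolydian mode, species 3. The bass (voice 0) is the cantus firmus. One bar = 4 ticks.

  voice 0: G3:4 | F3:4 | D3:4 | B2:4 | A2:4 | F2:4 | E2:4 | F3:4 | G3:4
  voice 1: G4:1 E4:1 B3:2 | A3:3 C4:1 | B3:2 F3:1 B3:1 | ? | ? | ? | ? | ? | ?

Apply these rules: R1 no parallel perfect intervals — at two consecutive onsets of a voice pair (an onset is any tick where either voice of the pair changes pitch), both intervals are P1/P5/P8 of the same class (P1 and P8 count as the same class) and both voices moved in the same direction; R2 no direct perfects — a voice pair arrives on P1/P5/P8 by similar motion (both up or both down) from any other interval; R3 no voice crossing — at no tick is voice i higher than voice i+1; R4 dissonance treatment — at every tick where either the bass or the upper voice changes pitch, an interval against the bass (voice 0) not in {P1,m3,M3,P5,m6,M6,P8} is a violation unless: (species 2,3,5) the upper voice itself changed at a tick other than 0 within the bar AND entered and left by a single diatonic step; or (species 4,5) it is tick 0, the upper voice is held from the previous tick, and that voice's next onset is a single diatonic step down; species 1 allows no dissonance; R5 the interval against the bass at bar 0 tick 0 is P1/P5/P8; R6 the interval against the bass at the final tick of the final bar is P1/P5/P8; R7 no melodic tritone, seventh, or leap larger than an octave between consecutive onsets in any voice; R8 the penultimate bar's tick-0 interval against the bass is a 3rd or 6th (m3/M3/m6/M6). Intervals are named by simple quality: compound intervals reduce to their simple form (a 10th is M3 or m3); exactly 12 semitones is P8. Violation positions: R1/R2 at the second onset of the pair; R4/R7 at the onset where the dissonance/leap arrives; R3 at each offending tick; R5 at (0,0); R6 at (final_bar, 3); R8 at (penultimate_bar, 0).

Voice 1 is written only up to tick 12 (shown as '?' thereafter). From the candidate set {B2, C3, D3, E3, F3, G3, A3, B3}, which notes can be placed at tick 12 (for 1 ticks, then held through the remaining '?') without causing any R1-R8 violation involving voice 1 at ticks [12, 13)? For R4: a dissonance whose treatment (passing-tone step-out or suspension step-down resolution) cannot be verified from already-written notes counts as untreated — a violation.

B2: violates R2
C3: violates R4,R7
D3: legal
E3: violates R4
F3: violates R4,R7
G3: legal
A3: violates R4
B3: legal

{B3, D3, G3}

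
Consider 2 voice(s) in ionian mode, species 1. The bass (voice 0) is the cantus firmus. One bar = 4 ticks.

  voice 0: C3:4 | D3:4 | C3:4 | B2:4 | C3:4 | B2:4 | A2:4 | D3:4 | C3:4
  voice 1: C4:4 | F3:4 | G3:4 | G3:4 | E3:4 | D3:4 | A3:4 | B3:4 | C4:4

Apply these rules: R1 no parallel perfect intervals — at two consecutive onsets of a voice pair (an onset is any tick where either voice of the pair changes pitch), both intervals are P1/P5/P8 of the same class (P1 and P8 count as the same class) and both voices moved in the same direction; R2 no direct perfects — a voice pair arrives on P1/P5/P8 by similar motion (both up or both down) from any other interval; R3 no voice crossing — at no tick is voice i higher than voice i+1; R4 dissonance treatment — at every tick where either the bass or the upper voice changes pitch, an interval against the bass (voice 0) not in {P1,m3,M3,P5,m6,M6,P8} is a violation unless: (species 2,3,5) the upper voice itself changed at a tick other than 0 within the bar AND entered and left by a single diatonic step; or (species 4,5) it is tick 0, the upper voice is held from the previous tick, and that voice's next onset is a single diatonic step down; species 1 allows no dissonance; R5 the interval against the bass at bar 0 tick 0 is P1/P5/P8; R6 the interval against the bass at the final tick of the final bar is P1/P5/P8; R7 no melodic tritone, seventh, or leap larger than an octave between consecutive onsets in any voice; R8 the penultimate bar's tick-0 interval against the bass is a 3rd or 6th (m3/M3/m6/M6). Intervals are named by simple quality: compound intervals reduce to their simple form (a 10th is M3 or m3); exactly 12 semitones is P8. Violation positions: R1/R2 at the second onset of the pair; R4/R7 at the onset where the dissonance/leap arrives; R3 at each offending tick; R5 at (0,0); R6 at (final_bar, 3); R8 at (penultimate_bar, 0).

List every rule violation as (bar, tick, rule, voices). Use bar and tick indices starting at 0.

No violations across 9 bars (C3..C3 vs C4..C4).

bar 0: v0=C3 v1=C4 downbeat P8
bar 1: v0=D3 v1=F3 downbeat m3
bar 2: v0=C3 v1=G3 downbeat P5
bar 3: v0=B2 v1=G3 downbeat m6
bar 4: v0=C3 v1=E3 downbeat M3
bar 5: v0=B2 v1=D3 downbeat m3
bar 6: v0=A2 v1=A3 downbeat P8
bar 7: v0=D3 v1=B3 downbeat M6
bar 8: v0=C3 v1=C4 downbeat P8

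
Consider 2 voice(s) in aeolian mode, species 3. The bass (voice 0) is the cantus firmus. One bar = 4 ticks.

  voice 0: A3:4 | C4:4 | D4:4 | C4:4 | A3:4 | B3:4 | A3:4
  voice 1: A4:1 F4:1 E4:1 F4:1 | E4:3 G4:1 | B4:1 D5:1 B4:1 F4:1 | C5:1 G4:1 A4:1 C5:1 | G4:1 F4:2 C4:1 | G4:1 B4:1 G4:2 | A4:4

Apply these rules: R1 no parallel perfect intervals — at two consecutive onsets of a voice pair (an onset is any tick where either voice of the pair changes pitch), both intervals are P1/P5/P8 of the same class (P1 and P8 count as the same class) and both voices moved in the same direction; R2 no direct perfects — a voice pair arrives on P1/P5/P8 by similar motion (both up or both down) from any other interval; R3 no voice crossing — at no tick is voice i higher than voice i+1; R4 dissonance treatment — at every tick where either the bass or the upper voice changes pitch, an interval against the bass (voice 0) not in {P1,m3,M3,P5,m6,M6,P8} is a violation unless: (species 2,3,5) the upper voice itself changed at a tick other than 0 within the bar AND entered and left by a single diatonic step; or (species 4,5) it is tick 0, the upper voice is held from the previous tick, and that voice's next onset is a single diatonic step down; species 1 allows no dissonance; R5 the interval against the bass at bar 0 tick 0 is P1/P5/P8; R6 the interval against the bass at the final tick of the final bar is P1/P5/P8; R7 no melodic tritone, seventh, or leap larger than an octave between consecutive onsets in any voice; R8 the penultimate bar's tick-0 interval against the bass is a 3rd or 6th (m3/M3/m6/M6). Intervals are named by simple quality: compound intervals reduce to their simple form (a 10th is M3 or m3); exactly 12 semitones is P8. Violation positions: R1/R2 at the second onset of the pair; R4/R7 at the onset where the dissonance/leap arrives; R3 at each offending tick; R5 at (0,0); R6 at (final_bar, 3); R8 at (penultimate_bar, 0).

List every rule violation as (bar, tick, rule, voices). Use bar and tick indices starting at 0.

(2, 3, R7, (1,))
(4, 0, R4, (0, 1))

bar 0: v0=A3 v1=A4 downbeat P8
bar 1: v0=C4 v1=E4 downbeat M3
bar 2: v0=D4 v1=B4 downbeat M6
bar 3: v0=C4 v1=C5 downbeat P8
bar 4: v0=A3 v1=G4 downbeat m7
bar 5: v0=B3 v1=G4 downbeat m6
bar 6: v0=A3 v1=A4 downbeat P8
  -> R7 @ bar 2 tick 3 v(1,): B4->F4 leap 6st
  -> R4 @ bar 4 tick 0 v(0, 1): A3/G4 m7 untreated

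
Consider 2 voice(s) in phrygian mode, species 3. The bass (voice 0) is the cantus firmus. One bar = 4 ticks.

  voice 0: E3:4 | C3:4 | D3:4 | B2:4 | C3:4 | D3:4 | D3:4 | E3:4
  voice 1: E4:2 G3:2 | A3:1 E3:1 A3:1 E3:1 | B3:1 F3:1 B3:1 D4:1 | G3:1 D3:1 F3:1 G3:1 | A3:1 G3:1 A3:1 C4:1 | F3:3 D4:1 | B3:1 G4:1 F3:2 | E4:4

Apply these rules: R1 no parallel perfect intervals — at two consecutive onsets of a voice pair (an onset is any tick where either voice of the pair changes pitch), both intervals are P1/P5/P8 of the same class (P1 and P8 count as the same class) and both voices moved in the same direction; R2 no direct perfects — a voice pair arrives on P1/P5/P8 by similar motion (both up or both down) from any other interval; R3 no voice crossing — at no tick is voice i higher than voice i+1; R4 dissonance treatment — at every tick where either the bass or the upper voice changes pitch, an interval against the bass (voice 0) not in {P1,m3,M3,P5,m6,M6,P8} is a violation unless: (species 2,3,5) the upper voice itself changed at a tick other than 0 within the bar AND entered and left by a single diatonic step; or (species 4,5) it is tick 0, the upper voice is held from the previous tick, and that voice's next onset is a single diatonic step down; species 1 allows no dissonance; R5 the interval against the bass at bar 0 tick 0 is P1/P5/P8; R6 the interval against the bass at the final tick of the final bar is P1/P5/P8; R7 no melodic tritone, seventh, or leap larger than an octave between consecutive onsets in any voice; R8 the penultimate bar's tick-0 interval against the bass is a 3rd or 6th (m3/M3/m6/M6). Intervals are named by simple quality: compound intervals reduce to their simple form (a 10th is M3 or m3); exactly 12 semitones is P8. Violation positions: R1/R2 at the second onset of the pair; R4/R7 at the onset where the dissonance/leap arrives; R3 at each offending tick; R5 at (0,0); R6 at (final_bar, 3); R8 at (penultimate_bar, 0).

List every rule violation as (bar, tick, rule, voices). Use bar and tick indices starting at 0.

bar 0: v0=E3 v1=E4 downbeat P8
bar 1: v0=C3 v1=A3 downbeat M6
bar 2: v0=D3 v1=B3 downbeat M6
bar 3: v0=B2 v1=G3 downbeat m6
bar 4: v0=C3 v1=A3 downbeat M6
bar 5: v0=D3 v1=F3 downbeat m3
bar 6: v0=D3 v1=B3 downbeat M6
bar 7: v0=E3 v1=E4 downbeat P8
  -> R7 @ bar 2 tick 1 v(1,): B3->F3 leap 6st
  -> R7 @ bar 2 tick 2 v(1,): F3->B3 leap 6st
  -> R4 @ bar 3 tick 2 v(0, 1): B2/F3 TT untreated
  -> R4 @ bar 6 tick 1 v(0, 1): D3/G4 P4 untreated
  -> R7 @ bar 6 tick 2 v(1,): G4->F3 leap 14st
  -> R2 @ bar 7 tick 0 v(0, 1): D3/F3 m3 -> E3/E4 P8 similar
  -> R7 @ bar 7 tick 0 v(1,): F3->E4 leap 11st

(2, 1, R7, (1,))
(2, 2, R7, (1,))
(3, 2, R4, (0, 1))
(6, 1, R4, (0, 1))
(6, 2, R7, (1,))
(7, 0, R2, (0, 1))
(7, 0, R7, (1,))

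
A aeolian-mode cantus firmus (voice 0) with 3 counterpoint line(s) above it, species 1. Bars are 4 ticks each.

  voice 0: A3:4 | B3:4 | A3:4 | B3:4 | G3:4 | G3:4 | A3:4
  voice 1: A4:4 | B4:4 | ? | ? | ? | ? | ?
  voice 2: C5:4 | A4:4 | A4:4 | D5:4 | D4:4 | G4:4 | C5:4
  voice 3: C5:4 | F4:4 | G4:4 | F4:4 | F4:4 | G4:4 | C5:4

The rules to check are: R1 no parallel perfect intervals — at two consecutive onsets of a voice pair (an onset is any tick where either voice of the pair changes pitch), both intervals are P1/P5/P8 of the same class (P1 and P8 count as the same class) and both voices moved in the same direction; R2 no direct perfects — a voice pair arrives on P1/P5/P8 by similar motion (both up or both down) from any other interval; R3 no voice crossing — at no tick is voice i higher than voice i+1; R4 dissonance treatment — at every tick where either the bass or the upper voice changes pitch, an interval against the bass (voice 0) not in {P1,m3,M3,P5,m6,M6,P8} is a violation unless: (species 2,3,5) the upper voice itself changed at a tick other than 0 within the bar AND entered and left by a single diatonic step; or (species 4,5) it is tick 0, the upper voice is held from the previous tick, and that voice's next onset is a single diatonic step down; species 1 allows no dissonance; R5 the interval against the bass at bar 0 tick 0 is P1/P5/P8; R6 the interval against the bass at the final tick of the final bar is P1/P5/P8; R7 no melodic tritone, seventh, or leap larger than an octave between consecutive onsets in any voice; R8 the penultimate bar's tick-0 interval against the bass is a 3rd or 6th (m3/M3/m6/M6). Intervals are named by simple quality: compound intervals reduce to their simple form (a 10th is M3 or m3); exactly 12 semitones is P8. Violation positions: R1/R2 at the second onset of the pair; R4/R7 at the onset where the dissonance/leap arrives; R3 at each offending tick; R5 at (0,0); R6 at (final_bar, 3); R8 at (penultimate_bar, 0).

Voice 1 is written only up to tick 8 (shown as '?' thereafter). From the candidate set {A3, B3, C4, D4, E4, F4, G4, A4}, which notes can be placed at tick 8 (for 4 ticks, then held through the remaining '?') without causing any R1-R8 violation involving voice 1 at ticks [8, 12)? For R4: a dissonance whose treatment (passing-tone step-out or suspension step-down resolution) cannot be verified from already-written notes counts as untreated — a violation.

A3: violates R1,R7
B3: violates R4
C4: violates R7
D4: violates R4
E4: violates R2
F4: violates R7
G4: violates R4
A4: violates R1

{}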